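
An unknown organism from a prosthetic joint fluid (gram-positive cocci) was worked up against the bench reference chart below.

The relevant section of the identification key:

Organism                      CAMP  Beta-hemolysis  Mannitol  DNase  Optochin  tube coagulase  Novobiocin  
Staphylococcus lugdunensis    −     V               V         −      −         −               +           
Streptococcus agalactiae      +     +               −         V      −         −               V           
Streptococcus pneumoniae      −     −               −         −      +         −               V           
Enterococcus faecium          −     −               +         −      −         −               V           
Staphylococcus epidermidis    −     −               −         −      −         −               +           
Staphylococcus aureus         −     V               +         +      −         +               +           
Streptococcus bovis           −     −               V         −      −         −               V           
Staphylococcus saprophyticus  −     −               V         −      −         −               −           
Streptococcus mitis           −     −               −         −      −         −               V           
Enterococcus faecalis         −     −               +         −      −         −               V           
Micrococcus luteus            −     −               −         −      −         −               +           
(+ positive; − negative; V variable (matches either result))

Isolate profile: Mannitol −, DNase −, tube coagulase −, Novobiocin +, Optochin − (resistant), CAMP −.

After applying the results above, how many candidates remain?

5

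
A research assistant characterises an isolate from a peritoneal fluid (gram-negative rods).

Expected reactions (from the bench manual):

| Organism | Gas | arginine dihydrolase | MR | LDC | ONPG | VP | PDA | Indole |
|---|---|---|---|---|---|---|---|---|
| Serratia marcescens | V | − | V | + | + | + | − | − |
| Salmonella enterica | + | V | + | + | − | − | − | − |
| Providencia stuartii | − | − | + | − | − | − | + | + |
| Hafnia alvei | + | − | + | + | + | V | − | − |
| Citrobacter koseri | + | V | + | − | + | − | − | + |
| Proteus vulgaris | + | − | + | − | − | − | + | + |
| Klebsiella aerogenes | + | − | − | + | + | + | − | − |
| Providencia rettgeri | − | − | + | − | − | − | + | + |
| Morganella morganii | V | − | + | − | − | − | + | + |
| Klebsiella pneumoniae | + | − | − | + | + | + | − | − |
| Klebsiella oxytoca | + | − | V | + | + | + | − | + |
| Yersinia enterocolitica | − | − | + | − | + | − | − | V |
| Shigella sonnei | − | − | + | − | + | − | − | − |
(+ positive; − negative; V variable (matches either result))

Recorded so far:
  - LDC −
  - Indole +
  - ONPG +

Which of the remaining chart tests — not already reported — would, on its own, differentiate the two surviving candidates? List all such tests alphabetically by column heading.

Gas

Indole +: excludes 6 organisms — 7 left.
LDC −: excludes Klebsiella oxytoca — 6 left.
ONPG +: excludes Providencia stuartii, Proteus vulgaris, Providencia rettgeri, Morganella morganii — 2 left.
Two candidates remain: Citrobacter koseri and Yersinia enterocolitica.
  Gas: Citrobacter koseri +, Yersinia enterocolitica − — discriminates.
  arginine dihydrolase: V vs − — variable for at least one, does not separate.
  MR: + vs + — same for both, does not separate.
  VP: − vs − — same for both, does not separate.
  PDA: − vs − — same for both, does not separate.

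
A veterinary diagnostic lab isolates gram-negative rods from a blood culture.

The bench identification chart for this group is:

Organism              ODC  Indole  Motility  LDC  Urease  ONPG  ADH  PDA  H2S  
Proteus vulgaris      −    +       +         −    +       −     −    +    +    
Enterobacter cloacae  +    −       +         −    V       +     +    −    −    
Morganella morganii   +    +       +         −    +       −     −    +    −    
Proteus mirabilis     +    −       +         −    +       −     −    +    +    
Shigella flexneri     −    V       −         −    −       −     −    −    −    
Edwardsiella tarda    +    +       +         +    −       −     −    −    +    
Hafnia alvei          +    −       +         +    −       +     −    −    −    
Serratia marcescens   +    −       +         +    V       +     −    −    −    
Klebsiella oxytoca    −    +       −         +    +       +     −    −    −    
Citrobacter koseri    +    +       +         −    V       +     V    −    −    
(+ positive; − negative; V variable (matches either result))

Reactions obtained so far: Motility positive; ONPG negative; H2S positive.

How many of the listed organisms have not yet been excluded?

H2S +: excludes 7 organisms — 3 left.
ONPG −: all 3 remaining candidates are consistent.
Motility +: all 3 remaining candidates are consistent.
Still consistent: Edwardsiella tarda, Proteus mirabilis, Proteus vulgaris.

3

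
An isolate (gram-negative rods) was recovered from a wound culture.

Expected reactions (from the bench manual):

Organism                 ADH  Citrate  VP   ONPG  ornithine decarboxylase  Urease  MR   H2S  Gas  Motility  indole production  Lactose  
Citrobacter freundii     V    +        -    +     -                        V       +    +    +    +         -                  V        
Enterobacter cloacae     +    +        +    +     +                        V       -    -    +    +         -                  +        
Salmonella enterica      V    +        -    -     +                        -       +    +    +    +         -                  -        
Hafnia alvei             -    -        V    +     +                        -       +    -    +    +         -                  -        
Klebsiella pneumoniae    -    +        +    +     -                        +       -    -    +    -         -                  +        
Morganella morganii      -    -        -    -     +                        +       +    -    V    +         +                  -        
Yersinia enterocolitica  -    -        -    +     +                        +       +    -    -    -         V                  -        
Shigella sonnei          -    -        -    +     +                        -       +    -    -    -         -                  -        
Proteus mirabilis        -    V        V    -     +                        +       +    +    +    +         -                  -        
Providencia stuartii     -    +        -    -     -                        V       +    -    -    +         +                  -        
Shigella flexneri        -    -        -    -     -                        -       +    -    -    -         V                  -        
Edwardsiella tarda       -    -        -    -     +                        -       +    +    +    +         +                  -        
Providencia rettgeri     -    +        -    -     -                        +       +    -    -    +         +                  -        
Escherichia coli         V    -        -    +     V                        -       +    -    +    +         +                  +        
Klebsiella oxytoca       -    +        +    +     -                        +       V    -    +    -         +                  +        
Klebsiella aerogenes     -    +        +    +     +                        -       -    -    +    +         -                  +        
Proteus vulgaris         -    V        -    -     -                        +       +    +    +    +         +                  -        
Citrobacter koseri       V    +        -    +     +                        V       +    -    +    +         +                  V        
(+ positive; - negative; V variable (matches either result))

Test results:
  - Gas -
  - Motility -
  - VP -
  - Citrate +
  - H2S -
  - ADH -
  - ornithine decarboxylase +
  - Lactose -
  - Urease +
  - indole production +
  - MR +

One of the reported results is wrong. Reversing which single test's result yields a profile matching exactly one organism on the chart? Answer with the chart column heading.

Citrate

As reported, no row in the chart matches all 11 reactions.
Reversing ornithine decarboxylase → still no organism matches.
Reversing Urease → still no organism matches.
Reversing H2S → still no organism matches.
Reversing indole production → still no organism matches.
Reversing Gas → still no organism matches.
Reversing MR → still no organism matches.
Reversing ADH → still no organism matches.
Reversing Lactose → still no organism matches.
Reversing VP → still no organism matches.
Reversing Motility → still no organism matches.
Reversing Citrate (to -) → unique match: Yersinia enterocolitica.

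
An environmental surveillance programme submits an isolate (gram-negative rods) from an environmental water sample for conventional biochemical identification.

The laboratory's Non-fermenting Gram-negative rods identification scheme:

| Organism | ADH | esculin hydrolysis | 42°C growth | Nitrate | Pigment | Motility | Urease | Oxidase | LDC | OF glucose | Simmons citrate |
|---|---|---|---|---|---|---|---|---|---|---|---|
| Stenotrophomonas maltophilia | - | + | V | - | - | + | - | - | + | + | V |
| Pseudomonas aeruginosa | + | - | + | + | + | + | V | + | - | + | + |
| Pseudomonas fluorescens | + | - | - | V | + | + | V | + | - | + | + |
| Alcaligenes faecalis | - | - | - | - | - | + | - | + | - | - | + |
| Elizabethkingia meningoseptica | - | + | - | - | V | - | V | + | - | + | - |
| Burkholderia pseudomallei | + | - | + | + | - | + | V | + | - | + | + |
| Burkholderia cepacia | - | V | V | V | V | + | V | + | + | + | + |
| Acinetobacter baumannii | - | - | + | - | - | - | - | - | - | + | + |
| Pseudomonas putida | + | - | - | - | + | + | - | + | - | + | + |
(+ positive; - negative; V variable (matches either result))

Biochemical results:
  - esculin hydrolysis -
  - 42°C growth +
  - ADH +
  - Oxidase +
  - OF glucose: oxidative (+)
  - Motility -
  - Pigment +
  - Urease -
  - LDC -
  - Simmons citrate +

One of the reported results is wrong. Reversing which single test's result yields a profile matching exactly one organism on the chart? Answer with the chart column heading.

As reported, no row in the chart matches all 10 reactions.
Reversing Motility (to +) → unique match: Pseudomonas aeruginosa.
Reversing Simmons citrate → still no organism matches.
Reversing Oxidase → still no organism matches.
Reversing esculin hydrolysis → still no organism matches.
Reversing 42°C growth → still no organism matches.
Reversing ADH → still no organism matches.
Reversing Urease → still no organism matches.
Reversing LDC → still no organism matches.
Reversing Pigment → still no organism matches.
Reversing OF glucose → still no organism matches.

Motility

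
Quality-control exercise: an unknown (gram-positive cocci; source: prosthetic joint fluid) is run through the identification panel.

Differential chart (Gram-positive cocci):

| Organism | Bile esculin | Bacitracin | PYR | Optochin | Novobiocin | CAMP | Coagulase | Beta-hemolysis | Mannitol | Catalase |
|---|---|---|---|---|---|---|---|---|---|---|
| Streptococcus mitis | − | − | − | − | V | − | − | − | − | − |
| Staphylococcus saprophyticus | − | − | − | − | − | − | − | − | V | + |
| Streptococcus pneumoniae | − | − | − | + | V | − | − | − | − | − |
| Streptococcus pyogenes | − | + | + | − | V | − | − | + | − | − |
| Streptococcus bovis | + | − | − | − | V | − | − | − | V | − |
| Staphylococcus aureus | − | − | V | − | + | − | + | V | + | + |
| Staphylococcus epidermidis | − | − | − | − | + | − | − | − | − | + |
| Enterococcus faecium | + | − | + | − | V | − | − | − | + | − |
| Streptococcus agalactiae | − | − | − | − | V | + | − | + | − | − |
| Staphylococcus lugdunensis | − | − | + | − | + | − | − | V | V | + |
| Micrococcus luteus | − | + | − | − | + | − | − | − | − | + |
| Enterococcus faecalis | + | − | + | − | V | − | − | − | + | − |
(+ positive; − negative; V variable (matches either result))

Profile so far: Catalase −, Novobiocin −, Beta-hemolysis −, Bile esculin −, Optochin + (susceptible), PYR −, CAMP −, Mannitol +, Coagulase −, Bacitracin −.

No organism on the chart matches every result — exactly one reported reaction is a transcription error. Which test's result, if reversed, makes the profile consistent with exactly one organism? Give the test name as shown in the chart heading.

Mannitol

As reported, no row in the chart matches all 10 reactions.
Reversing Catalase → still no organism matches.
Reversing Novobiocin → still no organism matches.
Reversing Coagulase → still no organism matches.
Reversing PYR → still no organism matches.
Reversing Optochin → still no organism matches.
Reversing Bacitracin → still no organism matches.
Reversing Mannitol (to −) → unique match: Streptococcus pneumoniae.
Reversing Beta-hemolysis → still no organism matches.
Reversing Bile esculin → still no organism matches.
Reversing CAMP → still no organism matches.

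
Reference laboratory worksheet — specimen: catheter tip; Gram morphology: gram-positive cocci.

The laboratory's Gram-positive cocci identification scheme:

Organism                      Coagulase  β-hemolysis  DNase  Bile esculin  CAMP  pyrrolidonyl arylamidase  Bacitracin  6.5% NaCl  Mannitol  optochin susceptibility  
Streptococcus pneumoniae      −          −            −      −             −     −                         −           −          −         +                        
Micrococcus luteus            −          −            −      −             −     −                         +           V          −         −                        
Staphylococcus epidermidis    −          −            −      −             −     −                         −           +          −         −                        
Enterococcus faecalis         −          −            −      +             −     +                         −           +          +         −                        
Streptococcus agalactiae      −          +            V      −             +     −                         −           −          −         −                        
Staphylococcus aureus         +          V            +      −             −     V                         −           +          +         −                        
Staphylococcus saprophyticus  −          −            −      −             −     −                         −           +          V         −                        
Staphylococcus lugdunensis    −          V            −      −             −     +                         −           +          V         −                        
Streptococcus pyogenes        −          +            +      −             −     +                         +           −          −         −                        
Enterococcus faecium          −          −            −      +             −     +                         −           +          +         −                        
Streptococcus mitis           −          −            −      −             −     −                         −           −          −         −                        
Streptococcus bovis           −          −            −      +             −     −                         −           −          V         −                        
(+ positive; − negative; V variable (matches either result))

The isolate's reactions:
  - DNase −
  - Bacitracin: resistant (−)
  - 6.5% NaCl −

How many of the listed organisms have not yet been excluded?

4

Bacitracin −: excludes Micrococcus luteus, Streptococcus pyogenes — 10 left.
DNase −: excludes Staphylococcus aureus — 9 left.
6.5% NaCl −: excludes 5 organisms — 4 left.
Still consistent: Streptococcus agalactiae, Streptococcus bovis, Streptococcus mitis, Streptococcus pneumoniae.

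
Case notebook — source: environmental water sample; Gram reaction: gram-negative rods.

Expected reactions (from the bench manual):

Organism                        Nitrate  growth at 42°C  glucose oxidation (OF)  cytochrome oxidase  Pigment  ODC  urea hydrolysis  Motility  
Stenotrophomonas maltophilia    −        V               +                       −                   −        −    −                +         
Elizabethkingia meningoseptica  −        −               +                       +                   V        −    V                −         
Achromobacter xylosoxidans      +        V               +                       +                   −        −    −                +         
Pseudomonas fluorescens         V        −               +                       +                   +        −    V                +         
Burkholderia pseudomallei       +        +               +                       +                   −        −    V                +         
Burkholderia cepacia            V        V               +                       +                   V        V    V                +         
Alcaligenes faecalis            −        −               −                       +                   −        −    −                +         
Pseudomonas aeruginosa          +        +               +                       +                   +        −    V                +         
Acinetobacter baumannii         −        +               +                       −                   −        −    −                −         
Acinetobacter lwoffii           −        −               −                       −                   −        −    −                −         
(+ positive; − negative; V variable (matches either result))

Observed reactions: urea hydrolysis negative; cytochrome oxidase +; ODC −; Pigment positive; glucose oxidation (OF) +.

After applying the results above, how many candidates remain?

4

cytochrome oxidase +: excludes Stenotrophomonas maltophilia, Acinetobacter baumannii, Acinetobacter lwoffii — 7 left.
ODC −: all 7 remaining candidates are consistent.
urea hydrolysis −: all 7 remaining candidates are consistent.
glucose oxidation (OF) +: excludes Alcaligenes faecalis — 6 left.
Pigment +: excludes Achromobacter xylosoxidans, Burkholderia pseudomallei — 4 left.
Still consistent: Burkholderia cepacia, Elizabethkingia meningoseptica, Pseudomonas aeruginosa, Pseudomonas fluorescens.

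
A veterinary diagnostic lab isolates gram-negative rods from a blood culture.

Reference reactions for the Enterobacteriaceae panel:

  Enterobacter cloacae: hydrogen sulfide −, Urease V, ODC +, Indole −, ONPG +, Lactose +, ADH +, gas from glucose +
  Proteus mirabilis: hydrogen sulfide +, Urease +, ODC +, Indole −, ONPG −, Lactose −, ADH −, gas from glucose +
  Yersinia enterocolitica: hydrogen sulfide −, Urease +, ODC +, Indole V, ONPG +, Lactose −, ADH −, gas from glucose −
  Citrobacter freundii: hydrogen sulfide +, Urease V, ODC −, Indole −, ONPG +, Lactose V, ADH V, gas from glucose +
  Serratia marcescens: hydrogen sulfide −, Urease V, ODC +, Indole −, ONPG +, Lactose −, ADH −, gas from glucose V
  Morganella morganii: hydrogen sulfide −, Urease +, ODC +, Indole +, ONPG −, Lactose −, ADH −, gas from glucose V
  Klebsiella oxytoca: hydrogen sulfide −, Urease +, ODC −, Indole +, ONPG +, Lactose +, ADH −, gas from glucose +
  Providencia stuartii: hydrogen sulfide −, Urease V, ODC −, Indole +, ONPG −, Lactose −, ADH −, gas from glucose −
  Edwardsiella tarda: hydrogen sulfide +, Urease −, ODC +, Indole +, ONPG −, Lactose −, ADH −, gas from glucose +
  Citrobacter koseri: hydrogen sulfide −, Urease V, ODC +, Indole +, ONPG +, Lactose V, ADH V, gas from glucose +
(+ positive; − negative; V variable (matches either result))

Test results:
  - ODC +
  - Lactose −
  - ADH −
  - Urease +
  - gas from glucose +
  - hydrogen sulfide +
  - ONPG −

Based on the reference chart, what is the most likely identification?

hydrogen sulfide +: excludes 7 organisms — 3 left.
ODC +: excludes Citrobacter freundii — 2 left.
gas from glucose +: all 2 remaining candidates are consistent.
Urease +: excludes Edwardsiella tarda — 1 left.
ADH −: the one remaining candidate is consistent.
ONPG −: the one remaining candidate is consistent.
Lactose −: the one remaining candidate is consistent.

Proteus mirabilis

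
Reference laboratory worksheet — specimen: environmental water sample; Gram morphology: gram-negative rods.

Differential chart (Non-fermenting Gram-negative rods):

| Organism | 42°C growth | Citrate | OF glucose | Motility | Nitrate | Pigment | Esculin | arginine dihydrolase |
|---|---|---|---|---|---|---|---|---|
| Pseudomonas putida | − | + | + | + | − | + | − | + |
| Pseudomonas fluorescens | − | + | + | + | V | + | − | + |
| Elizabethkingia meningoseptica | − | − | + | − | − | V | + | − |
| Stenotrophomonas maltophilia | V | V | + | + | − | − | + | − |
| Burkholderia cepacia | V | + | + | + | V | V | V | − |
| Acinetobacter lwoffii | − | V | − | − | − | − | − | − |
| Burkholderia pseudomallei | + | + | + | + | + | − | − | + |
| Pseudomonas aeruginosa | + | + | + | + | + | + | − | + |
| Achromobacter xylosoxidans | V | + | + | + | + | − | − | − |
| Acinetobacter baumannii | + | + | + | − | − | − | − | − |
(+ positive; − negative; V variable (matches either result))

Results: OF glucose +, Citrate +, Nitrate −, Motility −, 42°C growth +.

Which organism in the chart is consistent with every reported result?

Acinetobacter baumannii

42°C growth +: excludes Pseudomonas putida, Pseudomonas fluorescens, Elizabethkingia meningoseptica, Acinetobacter lwoffii — 6 left.
Motility −: excludes 5 organisms — 1 left.
Citrate +: the one remaining candidate is consistent.
Nitrate −: the one remaining candidate is consistent.
OF glucose +: the one remaining candidate is consistent.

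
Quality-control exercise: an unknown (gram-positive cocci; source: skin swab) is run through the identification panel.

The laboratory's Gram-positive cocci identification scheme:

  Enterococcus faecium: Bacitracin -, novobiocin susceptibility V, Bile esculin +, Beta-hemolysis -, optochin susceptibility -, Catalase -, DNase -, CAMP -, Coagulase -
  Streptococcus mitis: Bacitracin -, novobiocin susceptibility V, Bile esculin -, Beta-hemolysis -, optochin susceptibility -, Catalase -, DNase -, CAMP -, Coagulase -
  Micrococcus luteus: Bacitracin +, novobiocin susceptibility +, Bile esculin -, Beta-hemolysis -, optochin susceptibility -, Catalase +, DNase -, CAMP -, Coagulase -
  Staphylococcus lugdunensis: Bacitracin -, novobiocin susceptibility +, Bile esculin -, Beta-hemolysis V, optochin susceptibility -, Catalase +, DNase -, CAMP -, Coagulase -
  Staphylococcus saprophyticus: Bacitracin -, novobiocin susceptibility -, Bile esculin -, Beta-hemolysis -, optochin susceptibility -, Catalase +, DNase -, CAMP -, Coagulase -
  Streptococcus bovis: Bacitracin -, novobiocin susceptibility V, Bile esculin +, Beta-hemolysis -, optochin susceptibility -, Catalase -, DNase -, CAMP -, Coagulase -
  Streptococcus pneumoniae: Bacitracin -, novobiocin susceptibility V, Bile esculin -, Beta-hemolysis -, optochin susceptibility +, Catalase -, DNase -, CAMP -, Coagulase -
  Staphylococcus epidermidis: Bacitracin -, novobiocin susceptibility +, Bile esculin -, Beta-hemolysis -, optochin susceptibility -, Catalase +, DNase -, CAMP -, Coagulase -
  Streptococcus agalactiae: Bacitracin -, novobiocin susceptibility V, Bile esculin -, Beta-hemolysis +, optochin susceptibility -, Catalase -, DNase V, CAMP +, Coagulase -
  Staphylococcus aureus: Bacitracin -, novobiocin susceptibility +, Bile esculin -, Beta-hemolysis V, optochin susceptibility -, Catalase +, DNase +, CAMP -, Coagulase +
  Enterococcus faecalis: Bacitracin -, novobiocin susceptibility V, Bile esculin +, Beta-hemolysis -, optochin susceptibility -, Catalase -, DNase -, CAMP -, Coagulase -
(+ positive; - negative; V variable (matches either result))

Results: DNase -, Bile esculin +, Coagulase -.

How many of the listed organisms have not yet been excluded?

3

Coagulase -: excludes Staphylococcus aureus — 10 left.
Bile esculin +: excludes 7 organisms — 3 left.
DNase -: all 3 remaining candidates are consistent.
Still consistent: Enterococcus faecalis, Enterococcus faecium, Streptococcus bovis.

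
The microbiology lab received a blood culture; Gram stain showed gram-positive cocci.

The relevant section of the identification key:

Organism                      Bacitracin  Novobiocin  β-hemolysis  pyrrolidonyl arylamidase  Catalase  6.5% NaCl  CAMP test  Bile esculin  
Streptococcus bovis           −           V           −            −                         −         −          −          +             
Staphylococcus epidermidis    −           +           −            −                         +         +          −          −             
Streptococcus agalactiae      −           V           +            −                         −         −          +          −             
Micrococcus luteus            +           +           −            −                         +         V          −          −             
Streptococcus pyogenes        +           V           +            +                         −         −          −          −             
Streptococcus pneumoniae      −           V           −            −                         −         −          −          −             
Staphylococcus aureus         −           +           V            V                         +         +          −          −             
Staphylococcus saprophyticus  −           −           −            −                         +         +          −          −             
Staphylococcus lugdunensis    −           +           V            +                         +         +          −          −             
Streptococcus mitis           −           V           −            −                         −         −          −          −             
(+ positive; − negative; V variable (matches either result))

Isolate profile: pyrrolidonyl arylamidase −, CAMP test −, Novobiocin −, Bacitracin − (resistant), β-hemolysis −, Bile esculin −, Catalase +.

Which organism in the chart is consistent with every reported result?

Staphylococcus saprophyticus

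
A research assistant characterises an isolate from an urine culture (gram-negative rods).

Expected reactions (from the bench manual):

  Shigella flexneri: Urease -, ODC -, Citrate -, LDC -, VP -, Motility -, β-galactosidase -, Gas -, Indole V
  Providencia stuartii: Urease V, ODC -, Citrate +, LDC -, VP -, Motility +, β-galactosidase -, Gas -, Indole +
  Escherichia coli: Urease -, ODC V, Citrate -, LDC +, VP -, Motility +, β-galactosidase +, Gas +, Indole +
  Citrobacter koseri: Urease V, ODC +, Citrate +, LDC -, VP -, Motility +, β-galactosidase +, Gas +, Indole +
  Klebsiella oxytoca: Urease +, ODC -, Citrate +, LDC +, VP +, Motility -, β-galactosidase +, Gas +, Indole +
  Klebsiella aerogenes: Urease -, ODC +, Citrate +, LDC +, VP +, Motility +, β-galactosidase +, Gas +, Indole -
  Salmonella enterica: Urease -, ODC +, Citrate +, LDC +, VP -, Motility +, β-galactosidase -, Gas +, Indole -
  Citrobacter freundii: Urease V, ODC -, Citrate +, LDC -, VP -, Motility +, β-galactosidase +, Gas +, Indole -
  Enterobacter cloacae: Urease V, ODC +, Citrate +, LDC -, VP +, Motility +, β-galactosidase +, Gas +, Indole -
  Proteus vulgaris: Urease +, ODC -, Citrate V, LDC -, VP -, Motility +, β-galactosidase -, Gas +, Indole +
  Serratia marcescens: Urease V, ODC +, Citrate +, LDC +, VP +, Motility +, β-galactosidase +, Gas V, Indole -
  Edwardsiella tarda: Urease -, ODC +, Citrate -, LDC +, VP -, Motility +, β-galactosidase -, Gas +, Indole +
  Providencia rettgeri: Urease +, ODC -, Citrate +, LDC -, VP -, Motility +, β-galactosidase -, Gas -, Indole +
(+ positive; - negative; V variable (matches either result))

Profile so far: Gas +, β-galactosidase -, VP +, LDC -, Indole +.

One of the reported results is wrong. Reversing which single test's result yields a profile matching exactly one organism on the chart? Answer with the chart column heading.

VP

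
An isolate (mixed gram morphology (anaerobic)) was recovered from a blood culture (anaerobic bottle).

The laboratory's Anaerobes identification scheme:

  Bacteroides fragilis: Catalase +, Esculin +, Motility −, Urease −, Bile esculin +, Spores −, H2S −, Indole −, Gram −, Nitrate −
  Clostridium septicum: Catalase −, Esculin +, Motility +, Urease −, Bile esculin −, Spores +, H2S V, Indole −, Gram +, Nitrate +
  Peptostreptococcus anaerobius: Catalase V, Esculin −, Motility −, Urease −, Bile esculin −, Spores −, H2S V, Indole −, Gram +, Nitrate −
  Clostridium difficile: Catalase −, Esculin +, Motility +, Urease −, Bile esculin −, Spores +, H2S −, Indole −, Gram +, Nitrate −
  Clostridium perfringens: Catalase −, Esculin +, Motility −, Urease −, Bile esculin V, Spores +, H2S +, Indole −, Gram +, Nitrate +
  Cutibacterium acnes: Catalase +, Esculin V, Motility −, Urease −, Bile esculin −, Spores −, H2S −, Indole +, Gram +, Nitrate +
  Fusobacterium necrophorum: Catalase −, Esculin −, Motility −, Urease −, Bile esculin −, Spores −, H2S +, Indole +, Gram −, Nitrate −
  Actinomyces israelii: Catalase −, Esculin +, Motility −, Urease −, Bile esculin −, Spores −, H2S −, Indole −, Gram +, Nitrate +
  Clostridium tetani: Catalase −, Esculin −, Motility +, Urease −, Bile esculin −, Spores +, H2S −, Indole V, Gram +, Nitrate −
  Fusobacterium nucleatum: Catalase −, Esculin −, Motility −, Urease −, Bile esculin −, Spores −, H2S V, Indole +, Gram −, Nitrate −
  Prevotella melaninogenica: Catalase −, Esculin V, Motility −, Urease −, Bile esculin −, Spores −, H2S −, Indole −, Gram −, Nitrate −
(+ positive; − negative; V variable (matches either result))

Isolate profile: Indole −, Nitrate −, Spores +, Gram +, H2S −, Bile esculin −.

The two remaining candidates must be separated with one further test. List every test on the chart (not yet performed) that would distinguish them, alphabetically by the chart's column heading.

H2S −: excludes Clostridium perfringens, Fusobacterium necrophorum — 9 left.
Nitrate −: excludes Clostridium septicum, Cutibacterium acnes, Actinomyces israelii — 6 left.
Bile esculin −: excludes Bacteroides fragilis — 5 left.
Indole −: excludes Fusobacterium nucleatum — 4 left.
Gram +: excludes Prevotella melaninogenica — 3 left.
Spores +: excludes Peptostreptococcus anaerobius — 2 left.
Two candidates remain: Clostridium difficile and Clostridium tetani.
  Catalase: − vs − — same for both, does not separate.
  Esculin: Clostridium difficile +, Clostridium tetani − — discriminates.
  Motility: + vs + — same for both, does not separate.
  Urease: − vs − — same for both, does not separate.

Esculin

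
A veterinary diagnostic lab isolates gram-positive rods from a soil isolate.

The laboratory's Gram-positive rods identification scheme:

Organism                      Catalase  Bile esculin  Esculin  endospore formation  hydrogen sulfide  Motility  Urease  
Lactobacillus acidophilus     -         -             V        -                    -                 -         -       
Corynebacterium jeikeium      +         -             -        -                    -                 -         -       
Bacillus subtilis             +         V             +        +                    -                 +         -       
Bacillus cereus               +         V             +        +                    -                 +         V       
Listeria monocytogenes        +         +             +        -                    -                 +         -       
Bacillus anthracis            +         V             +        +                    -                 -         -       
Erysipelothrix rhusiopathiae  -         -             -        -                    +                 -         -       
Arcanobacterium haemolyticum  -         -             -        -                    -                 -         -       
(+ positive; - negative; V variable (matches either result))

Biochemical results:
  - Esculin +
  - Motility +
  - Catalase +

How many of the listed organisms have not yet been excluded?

3

Motility +: excludes 5 organisms — 3 left.
Esculin +: all 3 remaining candidates are consistent.
Catalase +: all 3 remaining candidates are consistent.
Still consistent: Bacillus cereus, Bacillus subtilis, Listeria monocytogenes.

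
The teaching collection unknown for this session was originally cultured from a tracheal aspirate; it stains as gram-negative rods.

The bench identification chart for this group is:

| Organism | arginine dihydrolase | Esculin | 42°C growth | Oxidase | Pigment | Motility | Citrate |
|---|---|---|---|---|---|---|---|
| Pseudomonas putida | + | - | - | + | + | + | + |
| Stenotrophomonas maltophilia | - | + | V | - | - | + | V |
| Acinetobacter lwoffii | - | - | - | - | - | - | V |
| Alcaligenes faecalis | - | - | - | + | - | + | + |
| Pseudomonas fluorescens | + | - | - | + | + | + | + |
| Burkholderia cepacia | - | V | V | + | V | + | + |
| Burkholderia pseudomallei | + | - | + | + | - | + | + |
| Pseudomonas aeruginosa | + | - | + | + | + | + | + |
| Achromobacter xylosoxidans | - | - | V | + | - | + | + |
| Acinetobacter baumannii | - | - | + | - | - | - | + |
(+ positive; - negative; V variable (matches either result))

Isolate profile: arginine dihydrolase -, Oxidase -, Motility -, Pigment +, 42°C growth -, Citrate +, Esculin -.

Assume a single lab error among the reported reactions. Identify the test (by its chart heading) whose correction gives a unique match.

Pigment

As reported, no row in the chart matches all 7 reactions.
Reversing Esculin → still no organism matches.
Reversing arginine dihydrolase → still no organism matches.
Reversing Citrate → still no organism matches.
Reversing Pigment (to -) → unique match: Acinetobacter lwoffii.
Reversing 42°C growth → still no organism matches.
Reversing Oxidase → still no organism matches.
Reversing Motility → still no organism matches.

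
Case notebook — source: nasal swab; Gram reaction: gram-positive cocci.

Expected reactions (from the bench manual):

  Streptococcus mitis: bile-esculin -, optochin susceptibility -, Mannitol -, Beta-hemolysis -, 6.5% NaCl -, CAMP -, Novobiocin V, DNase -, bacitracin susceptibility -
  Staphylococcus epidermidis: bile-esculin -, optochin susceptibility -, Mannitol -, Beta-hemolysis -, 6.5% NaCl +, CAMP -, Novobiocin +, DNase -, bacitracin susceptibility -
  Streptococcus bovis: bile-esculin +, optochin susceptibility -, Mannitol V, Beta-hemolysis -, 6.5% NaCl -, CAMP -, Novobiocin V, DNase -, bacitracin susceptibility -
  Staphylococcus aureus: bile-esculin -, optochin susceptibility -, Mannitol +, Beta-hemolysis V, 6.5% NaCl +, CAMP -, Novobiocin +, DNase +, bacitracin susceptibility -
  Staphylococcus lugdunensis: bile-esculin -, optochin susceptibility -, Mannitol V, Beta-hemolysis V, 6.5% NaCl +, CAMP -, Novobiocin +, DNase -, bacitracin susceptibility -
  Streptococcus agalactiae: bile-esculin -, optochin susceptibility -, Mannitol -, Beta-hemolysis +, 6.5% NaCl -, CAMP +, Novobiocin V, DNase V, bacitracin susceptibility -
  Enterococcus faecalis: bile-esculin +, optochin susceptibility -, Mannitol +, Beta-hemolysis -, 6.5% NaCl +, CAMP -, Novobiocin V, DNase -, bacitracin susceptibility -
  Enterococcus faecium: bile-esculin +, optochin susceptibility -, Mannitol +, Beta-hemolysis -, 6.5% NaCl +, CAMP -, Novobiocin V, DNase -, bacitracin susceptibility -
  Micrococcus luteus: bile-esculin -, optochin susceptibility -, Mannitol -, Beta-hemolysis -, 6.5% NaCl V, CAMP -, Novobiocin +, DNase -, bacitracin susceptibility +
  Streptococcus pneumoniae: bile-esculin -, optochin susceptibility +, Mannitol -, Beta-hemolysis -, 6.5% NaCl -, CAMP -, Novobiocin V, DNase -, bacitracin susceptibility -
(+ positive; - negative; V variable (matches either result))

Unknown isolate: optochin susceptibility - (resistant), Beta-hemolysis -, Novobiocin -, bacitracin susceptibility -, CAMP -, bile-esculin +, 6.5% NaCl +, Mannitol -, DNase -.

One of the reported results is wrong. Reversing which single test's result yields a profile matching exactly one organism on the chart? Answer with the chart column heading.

6.5% NaCl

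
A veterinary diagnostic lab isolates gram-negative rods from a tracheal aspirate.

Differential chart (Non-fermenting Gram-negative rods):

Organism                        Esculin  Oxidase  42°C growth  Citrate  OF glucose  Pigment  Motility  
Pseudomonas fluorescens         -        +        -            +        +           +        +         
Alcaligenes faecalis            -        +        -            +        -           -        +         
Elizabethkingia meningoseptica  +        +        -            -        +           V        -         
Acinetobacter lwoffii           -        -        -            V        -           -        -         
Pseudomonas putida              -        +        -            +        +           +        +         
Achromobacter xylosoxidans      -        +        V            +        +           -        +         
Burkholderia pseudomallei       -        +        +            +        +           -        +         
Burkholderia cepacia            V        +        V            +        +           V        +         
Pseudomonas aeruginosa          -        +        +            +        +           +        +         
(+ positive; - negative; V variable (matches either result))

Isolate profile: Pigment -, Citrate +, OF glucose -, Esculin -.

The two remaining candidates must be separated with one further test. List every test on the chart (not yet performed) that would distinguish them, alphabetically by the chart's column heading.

Motility, Oxidase

Citrate +: excludes Elizabethkingia meningoseptica — 8 left.
Esculin -: all 8 remaining candidates are consistent.
Pigment -: excludes Pseudomonas fluorescens, Pseudomonas putida, Pseudomonas aeruginosa — 5 left.
OF glucose -: excludes Achromobacter xylosoxidans, Burkholderia pseudomallei, Burkholderia cepacia — 2 left.
Two candidates remain: Acinetobacter lwoffii and Alcaligenes faecalis.
  Oxidase: Acinetobacter lwoffii -, Alcaligenes faecalis + — discriminates.
  42°C growth: - vs - — same for both, does not separate.
  Motility: Acinetobacter lwoffii -, Alcaligenes faecalis + — discriminates.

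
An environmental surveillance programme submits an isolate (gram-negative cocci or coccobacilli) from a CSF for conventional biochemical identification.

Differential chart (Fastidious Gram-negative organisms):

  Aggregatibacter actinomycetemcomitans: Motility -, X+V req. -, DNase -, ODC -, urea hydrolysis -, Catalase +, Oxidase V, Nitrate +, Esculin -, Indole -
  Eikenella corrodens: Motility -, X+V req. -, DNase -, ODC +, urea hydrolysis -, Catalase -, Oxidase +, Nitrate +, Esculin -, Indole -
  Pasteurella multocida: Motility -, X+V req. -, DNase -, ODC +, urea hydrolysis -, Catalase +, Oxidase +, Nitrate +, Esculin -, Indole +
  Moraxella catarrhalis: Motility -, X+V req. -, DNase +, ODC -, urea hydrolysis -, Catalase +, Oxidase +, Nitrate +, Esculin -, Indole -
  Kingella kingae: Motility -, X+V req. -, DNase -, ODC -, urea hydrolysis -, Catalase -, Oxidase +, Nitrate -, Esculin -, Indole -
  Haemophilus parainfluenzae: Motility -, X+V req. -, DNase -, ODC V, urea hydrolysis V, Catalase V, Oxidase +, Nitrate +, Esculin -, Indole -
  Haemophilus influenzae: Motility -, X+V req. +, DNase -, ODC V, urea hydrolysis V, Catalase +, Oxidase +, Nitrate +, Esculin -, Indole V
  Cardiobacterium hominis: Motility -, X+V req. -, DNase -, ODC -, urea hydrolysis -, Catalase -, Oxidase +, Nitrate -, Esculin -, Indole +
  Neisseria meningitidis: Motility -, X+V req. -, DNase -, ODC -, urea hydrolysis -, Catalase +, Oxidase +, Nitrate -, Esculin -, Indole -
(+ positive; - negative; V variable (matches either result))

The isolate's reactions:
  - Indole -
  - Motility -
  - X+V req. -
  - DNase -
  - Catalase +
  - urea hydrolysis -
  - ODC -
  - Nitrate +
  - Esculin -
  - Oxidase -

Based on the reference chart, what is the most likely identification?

urea hydrolysis -: all 9 remaining candidates are consistent.
Esculin -: all 9 remaining candidates are consistent.
Nitrate +: excludes Kingella kingae, Cardiobacterium hominis, Neisseria meningitidis — 6 left.
Motility -: all 6 remaining candidates are consistent.
ODC -: excludes Eikenella corrodens, Pasteurella multocida — 4 left.
Oxidase -: excludes Moraxella catarrhalis, Haemophilus parainfluenzae, Haemophilus influenzae — 1 left.
X+V req. -: the one remaining candidate is consistent.
DNase -: the one remaining candidate is consistent.
Catalase +: the one remaining candidate is consistent.
Indole -: the one remaining candidate is consistent.

Aggregatibacter actinomycetemcomitans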